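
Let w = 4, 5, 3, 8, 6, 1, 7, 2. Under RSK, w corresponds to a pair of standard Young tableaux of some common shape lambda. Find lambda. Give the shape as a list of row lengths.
Row-insert each entry into an empty tableau.

After inserting 4: P = [[4]].
After inserting 5: P = [[4, 5]].
After inserting 3: P = [[3, 5], [4]].
After inserting 8: P = [[3, 5, 8], [4]].
After inserting 6: P = [[3, 5, 6], [4, 8]].
After inserting 1: P = [[1, 5, 6], [3, 8], [4]].
After inserting 7: P = [[1, 5, 6, 7], [3, 8], [4]].
After inserting 2: P = [[1, 2, 6, 7], [3, 5], [4, 8]].

The final insertion tableau P = [[1, 2, 6, 7], [3, 5], [4, 8]] has shape [4, 2, 2].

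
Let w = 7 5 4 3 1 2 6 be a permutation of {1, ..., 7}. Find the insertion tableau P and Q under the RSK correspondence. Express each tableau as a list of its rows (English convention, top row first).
Insert each entry of the permutation into P by Schensted row insertion, recording in Q the position of each new cell.

After inserting 7: P = [[7]].
After inserting 5: P = [[5], [7]].
After inserting 4: P = [[4], [5], [7]].
After inserting 3: P = [[3], [4], [5], [7]].
After inserting 1: P = [[1], [3], [4], [5], [7]].
After inserting 2: P = [[1, 2], [3], [4], [5], [7]].
After inserting 6: P = [[1, 2, 6], [3], [4], [5], [7]].

So P = [[1, 2, 6], [3], [4], [5], [7]], Q = [[1, 6, 7], [2], [3], [4], [5]].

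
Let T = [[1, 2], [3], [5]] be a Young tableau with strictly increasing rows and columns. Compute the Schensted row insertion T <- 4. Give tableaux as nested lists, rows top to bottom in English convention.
4 is larger than every entry of row 1, so it is appended to row 1. The new tableau is [[1, 2, 4], [3], [5]].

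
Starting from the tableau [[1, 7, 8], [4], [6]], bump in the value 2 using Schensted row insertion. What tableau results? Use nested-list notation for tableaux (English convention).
[[1, 2, 8], [4, 7], [6]]

In row 1, 2 replaces 7 (the leftmost entry greater than 2); 7 is bumped to row 2. 7 is appended to row 2. The new tableau is [[1, 2, 8], [4, 7], [6]].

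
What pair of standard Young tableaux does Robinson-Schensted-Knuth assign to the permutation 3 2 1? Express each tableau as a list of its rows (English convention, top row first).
Insert each entry of the permutation into P by Schensted row insertion, recording in Q the position of each new cell.

Insert 3: appended to row 1. P = [[3]].
Insert 2: 2 bumps 3 from row 1; 3 starts row 2. P = [[2], [3]].
Insert 1: 1 bumps 2 from row 1; 2 bumps 3 from row 2; 3 starts row 3. P = [[1], [2], [3]].

So P = [[1], [2], [3]], Q = [[1], [2], [3]].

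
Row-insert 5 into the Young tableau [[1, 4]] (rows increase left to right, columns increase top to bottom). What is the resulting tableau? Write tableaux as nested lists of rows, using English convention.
5 is larger than every entry of row 1, so it is appended to row 1. The new tableau is [[1, 4, 5]].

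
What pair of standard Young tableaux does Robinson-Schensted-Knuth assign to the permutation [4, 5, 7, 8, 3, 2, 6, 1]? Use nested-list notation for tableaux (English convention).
Insert each entry of the permutation into P by Schensted row insertion, recording in Q the position of each new cell.

Insert 4: appended to row 1. P = [[4]], Q = [[1]].
Insert 5: appended to row 1. P = [[4, 5]], Q = [[1, 2]].
Insert 7: appended to row 1. P = [[4, 5, 7]], Q = [[1, 2, 3]].
Insert 8: appended to row 1. P = [[4, 5, 7, 8]], Q = [[1, 2, 3, 4]].
Insert 3: 3 bumps 4 from row 1; 4 starts row 2. P = [[3, 5, 7, 8], [4]], Q = [[1, 2, 3, 4], [5]].
Insert 2: 2 bumps 3 from row 1; 3 bumps 4 from row 2; 4 starts row 3. P = [[2, 5, 7, 8], [3], [4]], Q = [[1, 2, 3, 4], [5], [6]].
Insert 6: 6 bumps 7 from row 1; 7 appends to row 2. P = [[2, 5, 6, 8], [3, 7], [4]], Q = [[1, 2, 3, 4], [5, 7], [6]].
Insert 1: 1 bumps 2 from row 1; 2 bumps 3 from row 2; 3 bumps 4 from row 3; 4 starts row 4. P = [[1, 5, 6, 8], [2, 7], [3], [4]], Q = [[1, 2, 3, 4], [5, 7], [6], [8]].

So P = [[1, 5, 6, 8], [2, 7], [3], [4]], Q = [[1, 2, 3, 4], [5, 7], [6], [8]].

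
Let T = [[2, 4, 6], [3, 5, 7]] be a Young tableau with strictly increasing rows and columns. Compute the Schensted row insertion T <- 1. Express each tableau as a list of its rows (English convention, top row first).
[[1, 4, 6], [2, 5, 7], [3]]

In row 1, 1 replaces 2 (the leftmost entry greater than 1); 2 is bumped to row 2. In row 2, 2 replaces 3 (the leftmost entry greater than 2); 3 is bumped to row 3. 3 starts a new row 3. The new tableau is [[1, 4, 6], [2, 5, 7], [3]].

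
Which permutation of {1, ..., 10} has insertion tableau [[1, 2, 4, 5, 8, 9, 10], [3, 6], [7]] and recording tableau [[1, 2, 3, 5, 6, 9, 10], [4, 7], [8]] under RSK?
1 3 4 2 7 8 6 5 9 10

Reverse the RSK construction: for i from n down to 1, find the cell of Q containing i, remove the entry at that cell from P, and reverse-bump it up through P; the value ejected from row 1 is w(i).

Step i=10: Q has 10 at row 1, column 7; remove that cell from P, ejecting 10. So w(10) = 10. P is now [[1, 2, 4, 5, 8, 9], [3, 6], [7]].
Step i=9: Q has 9 at row 1, column 6; remove that cell from P, ejecting 9. So w(9) = 9. P is now [[1, 2, 4, 5, 8], [3, 6], [7]].
Step i=8: Q has 8 at row 3, column 1; remove 7 from row 3 of P and reverse-bump: 7 enters row 2 and ejects 6; 6 enters row 1 and ejects 5. So w(8) = 5. P is now [[1, 2, 4, 6, 8], [3, 7]].
Step i=7: Q has 7 at row 2, column 2; remove 7 from row 2 of P and reverse-bump: 7 enters row 1 and ejects 6. So w(7) = 6. P is now [[1, 2, 4, 7, 8], [3]].
Step i=6: Q has 6 at row 1, column 5; remove that cell from P, ejecting 8. So w(6) = 8. P is now [[1, 2, 4, 7], [3]].
Step i=5: Q has 5 at row 1, column 4; remove that cell from P, ejecting 7. So w(5) = 7. P is now [[1, 2, 4], [3]].
Step i=4: Q has 4 at row 2, column 1; remove 3 from row 2 of P and reverse-bump: 3 enters row 1 and ejects 2. So w(4) = 2. P is now [[1, 3, 4]].
Step i=3: Q has 3 at row 1, column 3; remove that cell from P, ejecting 4. So w(3) = 4. P is now [[1, 3]].
Step i=2: Q has 2 at row 1, column 2; remove that cell from P, ejecting 3. So w(2) = 3. P is now [[1]].
Step i=1: Q has 1 at row 1, column 1; remove that cell from P, ejecting 1. So w(1) = 1. P is now [].

So w = 1 3 4 2 7 8 6 5 9 10.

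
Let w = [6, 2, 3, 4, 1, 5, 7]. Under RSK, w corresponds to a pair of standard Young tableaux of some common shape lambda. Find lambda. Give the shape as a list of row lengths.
[5, 1, 1]

Row-insert each entry into an empty tableau.

After inserting 6: P = [[6]].
After inserting 2: P = [[2], [6]].
After inserting 3: P = [[2, 3], [6]].
After inserting 4: P = [[2, 3, 4], [6]].
After inserting 1: P = [[1, 3, 4], [2], [6]].
After inserting 5: P = [[1, 3, 4, 5], [2], [6]].
After inserting 7: P = [[1, 3, 4, 5, 7], [2], [6]].

The final insertion tableau P = [[1, 3, 4, 5, 7], [2], [6]] has shape [5, 1, 1].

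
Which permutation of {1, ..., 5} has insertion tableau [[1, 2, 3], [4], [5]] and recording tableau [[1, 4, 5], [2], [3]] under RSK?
Reverse the RSK construction: for i from n down to 1, find the cell of Q containing i, remove the entry at that cell from P, and reverse-bump it up through P; the value ejected from row 1 is w(i).

Step i=5: Q has 5 at row 1, column 3; remove that cell from P, ejecting 3. So w(5) = 3. P is now [[1, 2], [4], [5]].
Step i=4: Q has 4 at row 1, column 2; remove that cell from P, ejecting 2. So w(4) = 2. P is now [[1], [4], [5]].
Step i=3: Q has 3 at row 3, column 1; remove 5 from row 3 of P and reverse-bump: 5 enters row 2 and ejects 4; 4 enters row 1 and ejects 1. So w(3) = 1. P is now [[4], [5]].
Step i=2: Q has 2 at row 2, column 1; remove 5 from row 2 of P and reverse-bump: 5 enters row 1 and ejects 4. So w(2) = 4. P is now [[5]].
Step i=1: Q has 1 at row 1, column 1; remove that cell from P, ejecting 5. So w(1) = 5. P is now [].

So w = 5 4 1 2 3.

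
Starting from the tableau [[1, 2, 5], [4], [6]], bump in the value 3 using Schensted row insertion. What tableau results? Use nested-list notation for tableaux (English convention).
In row 1, 3 replaces 5 (the leftmost entry greater than 3); 5 is bumped to row 2. 5 is appended to row 2. The new tableau is [[1, 2, 3], [4, 5], [6]].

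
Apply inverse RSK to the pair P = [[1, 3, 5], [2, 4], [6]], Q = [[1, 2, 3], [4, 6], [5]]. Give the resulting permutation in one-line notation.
Reverse RSK: for i = n, n-1, ..., 1, locate i in Q, remove the corresponding corner cell from P, and reverse-bump its entry up through P; the value ejected from row 1 is w(i).

So w = 2 4 6 5 1 3.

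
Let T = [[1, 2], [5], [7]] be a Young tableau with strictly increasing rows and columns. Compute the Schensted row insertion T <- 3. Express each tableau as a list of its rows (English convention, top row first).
3 is larger than every entry of row 1, so it is appended to row 1. The new tableau is [[1, 2, 3], [5], [7]].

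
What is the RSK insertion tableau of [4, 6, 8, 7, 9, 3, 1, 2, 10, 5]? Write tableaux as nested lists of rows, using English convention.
Insert 4: appended to row 1. P = [[4]].
Insert 6: appended to row 1. P = [[4, 6]].
Insert 8: appended to row 1. P = [[4, 6, 8]].
Insert 7: 7 bumps 8 from row 1; 8 starts row 2. P = [[4, 6, 7], [8]].
Insert 9: appended to row 1. P = [[4, 6, 7, 9], [8]].
Insert 3: 3 bumps 4 from row 1; 4 bumps 8 from row 2; 8 starts row 3. P = [[3, 6, 7, 9], [4], [8]].
Insert 1: 1 bumps 3 from row 1; 3 bumps 4 from row 2; 4 bumps 8 from row 3; 8 starts row 4. P = [[1, 6, 7, 9], [3], [4], [8]].
Insert 2: 2 bumps 6 from row 1; 6 appends to row 2. P = [[1, 2, 7, 9], [3, 6], [4], [8]].
Insert 10: appended to row 1. P = [[1, 2, 7, 9, 10], [3, 6], [4], [8]].
Insert 5: 5 bumps 7 from row 1; 7 appends to row 2. P = [[1, 2, 5, 9, 10], [3, 6, 7], [4], [8]].

So P = [[1, 2, 5, 9, 10], [3, 6, 7], [4], [8]].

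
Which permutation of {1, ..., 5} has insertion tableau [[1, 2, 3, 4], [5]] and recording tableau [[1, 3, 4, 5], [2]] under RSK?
5 1 2 3 4

Reverse the RSK construction: for i from n down to 1, find the cell of Q containing i, remove the entry at that cell from P, and reverse-bump it up through P; the value ejected from row 1 is w(i).

Step i=5: Q has 5 at row 1, column 4; remove that cell from P, ejecting 4. So w(5) = 4. P is now [[1, 2, 3], [5]].
Step i=4: Q has 4 at row 1, column 3; remove that cell from P, ejecting 3. So w(4) = 3. P is now [[1, 2], [5]].
Step i=3: Q has 3 at row 1, column 2; remove that cell from P, ejecting 2. So w(3) = 2. P is now [[1], [5]].
Step i=2: Q has 2 at row 2, column 1; remove 5 from row 2 of P and reverse-bump: 5 enters row 1 and ejects 1. So w(2) = 1. P is now [[5]].
Step i=1: Q has 1 at row 1, column 1; remove that cell from P, ejecting 5. So w(1) = 5. P is now [].

So w = 5 1 2 3 4.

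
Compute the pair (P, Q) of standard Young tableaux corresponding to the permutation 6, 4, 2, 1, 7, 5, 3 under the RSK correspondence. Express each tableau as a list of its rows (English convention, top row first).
Insert each entry of the permutation into P by Schensted row insertion, recording in Q the position of each new cell.

After inserting 6: P = [[6]].
After inserting 4: P = [[4], [6]].
After inserting 2: P = [[2], [4], [6]].
After inserting 1: P = [[1], [2], [4], [6]].
After inserting 7: P = [[1, 7], [2], [4], [6]].
After inserting 5: P = [[1, 5], [2, 7], [4], [6]].
After inserting 3: P = [[1, 3], [2, 5], [4, 7], [6]].

So P = [[1, 3], [2, 5], [4, 7], [6]], Q = [[1, 5], [2, 6], [3, 7], [4]].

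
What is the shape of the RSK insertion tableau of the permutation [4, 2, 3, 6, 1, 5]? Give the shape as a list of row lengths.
Row-insert each entry into an empty tableau.

After inserting 4: P = [[4]].
After inserting 2: P = [[2], [4]].
After inserting 3: P = [[2, 3], [4]].
After inserting 6: P = [[2, 3, 6], [4]].
After inserting 1: P = [[1, 3, 6], [2], [4]].
After inserting 5: P = [[1, 3, 5], [2, 6], [4]].

The final insertion tableau P = [[1, 3, 5], [2, 6], [4]] has shape [3, 2, 1].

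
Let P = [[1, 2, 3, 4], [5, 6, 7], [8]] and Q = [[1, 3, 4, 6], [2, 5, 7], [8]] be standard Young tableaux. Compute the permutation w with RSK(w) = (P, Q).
5 1 2 6 3 8 7 4

Reverse the RSK construction: for i from n down to 1, find the cell of Q containing i, remove the entry at that cell from P, and reverse-bump it up through P; the value ejected from row 1 is w(i).

Step i=8: Q has 8 at row 3, column 1; remove 8 from row 3 of P and reverse-bump: 8 enters row 2 and ejects 7; 7 enters row 1 and ejects 4. So w(8) = 4. P is now [[1, 2, 3, 7], [5, 6, 8]].
Step i=7: Q has 7 at row 2, column 3; remove 8 from row 2 of P and reverse-bump: 8 enters row 1 and ejects 7. So w(7) = 7. P is now [[1, 2, 3, 8], [5, 6]].
Step i=6: Q has 6 at row 1, column 4; remove that cell from P, ejecting 8. So w(6) = 8. P is now [[1, 2, 3], [5, 6]].
Step i=5: Q has 5 at row 2, column 2; remove 6 from row 2 of P and reverse-bump: 6 enters row 1 and ejects 3. So w(5) = 3. P is now [[1, 2, 6], [5]].
Step i=4: Q has 4 at row 1, column 3; remove that cell from P, ejecting 6. So w(4) = 6. P is now [[1, 2], [5]].
Step i=3: Q has 3 at row 1, column 2; remove that cell from P, ejecting 2. So w(3) = 2. P is now [[1], [5]].
Step i=2: Q has 2 at row 2, column 1; remove 5 from row 2 of P and reverse-bump: 5 enters row 1 and ejects 1. So w(2) = 1. P is now [[5]].
Step i=1: Q has 1 at row 1, column 1; remove that cell from P, ejecting 5. So w(1) = 5. P is now [].

So w = 5 1 2 6 3 8 7 4.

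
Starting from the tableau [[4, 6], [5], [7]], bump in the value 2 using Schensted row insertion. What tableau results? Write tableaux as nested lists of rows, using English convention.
[[2, 6], [4], [5], [7]]

In row 1, 2 replaces 4 (the leftmost entry greater than 2); 4 is bumped to row 2. In row 2, 4 replaces 5 (the leftmost entry greater than 4); 5 is bumped to row 3. In row 3, 5 replaces 7 (the leftmost entry greater than 5); 7 is bumped to row 4. 7 starts a new row 4. The new tableau is [[2, 6], [4], [5], [7]].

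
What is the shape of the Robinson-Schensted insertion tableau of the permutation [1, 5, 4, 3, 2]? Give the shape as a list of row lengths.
[2, 1, 1, 1]

Row-insert each entry into an empty tableau.

After inserting 1: P = [[1]].
After inserting 5: P = [[1, 5]].
After inserting 4: P = [[1, 4], [5]].
After inserting 3: P = [[1, 3], [4], [5]].
After inserting 2: P = [[1, 2], [3], [4], [5]].

The final insertion tableau P = [[1, 2], [3], [4], [5]] has shape [2, 1, 1, 1].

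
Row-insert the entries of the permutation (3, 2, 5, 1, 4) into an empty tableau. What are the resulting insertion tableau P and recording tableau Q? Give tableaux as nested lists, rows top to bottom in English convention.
Insert each entry of the permutation into P by Schensted row insertion, recording in Q the position of each new cell.

Insert 3: appended to row 1. P = [[3]], Q = [[1]].
Insert 2: 2 bumps 3 from row 1; 3 starts row 2. P = [[2], [3]], Q = [[1], [2]].
Insert 5: appended to row 1. P = [[2, 5], [3]], Q = [[1, 3], [2]].
Insert 1: 1 bumps 2 from row 1; 2 bumps 3 from row 2; 3 starts row 3. P = [[1, 5], [2], [3]], Q = [[1, 3], [2], [4]].
Insert 4: 4 bumps 5 from row 1; 5 appends to row 2. P = [[1, 4], [2, 5], [3]], Q = [[1, 3], [2, 5], [4]].

So P = [[1, 4], [2, 5], [3]], Q = [[1, 3], [2, 5], [4]].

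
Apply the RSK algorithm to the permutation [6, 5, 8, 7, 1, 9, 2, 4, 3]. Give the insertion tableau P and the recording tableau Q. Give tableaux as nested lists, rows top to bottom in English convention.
P = [[1, 2, 3], [4, 7, 9], [5, 8], [6]], Q = [[1, 3, 6], [2, 4, 8], [5, 7], [9]]

Insert each entry of the permutation into P by Schensted row insertion, recording in Q the position of each new cell.

Insert 6: appended to row 1. P = [[6]], Q = [[1]].
Insert 5: 5 bumps 6 from row 1; 6 starts row 2. P = [[5], [6]], Q = [[1], [2]].
Insert 8: appended to row 1. P = [[5, 8], [6]], Q = [[1, 3], [2]].
Insert 7: 7 bumps 8 from row 1; 8 appends to row 2. P = [[5, 7], [6, 8]], Q = [[1, 3], [2, 4]].
Insert 1: 1 bumps 5 from row 1; 5 bumps 6 from row 2; 6 starts row 3. P = [[1, 7], [5, 8], [6]], Q = [[1, 3], [2, 4], [5]].
Insert 9: appended to row 1. P = [[1, 7, 9], [5, 8], [6]], Q = [[1, 3, 6], [2, 4], [5]].
Insert 2: 2 bumps 7 from row 1; 7 bumps 8 from row 2; 8 appends to row 3. P = [[1, 2, 9], [5, 7], [6, 8]], Q = [[1, 3, 6], [2, 4], [5, 7]].
Insert 4: 4 bumps 9 from row 1; 9 appends to row 2. P = [[1, 2, 4], [5, 7, 9], [6, 8]], Q = [[1, 3, 6], [2, 4, 8], [5, 7]].
Insert 3: 3 bumps 4 from row 1; 4 bumps 5 from row 2; 5 bumps 6 from row 3; 6 starts row 4. P = [[1, 2, 3], [4, 7, 9], [5, 8], [6]], Q = [[1, 3, 6], [2, 4, 8], [5, 7], [9]].

So P = [[1, 2, 3], [4, 7, 9], [5, 8], [6]], Q = [[1, 3, 6], [2, 4, 8], [5, 7], [9]].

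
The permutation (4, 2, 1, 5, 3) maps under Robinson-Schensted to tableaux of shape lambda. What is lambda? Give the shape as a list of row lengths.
[2, 2, 1]

RSK row insertion gives P = [[1, 3], [2, 5], [4]], which has shape [2, 2, 1].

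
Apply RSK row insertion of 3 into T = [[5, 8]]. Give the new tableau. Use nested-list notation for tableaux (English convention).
In row 1, 3 replaces 5 (the leftmost entry greater than 3); 5 is bumped to row 2. 5 starts a new row 2. The new tableau is [[3, 8], [5]].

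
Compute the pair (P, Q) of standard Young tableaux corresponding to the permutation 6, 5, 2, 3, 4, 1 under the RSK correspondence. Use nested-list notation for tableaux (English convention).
Insert each entry of the permutation into P by Schensted row insertion, recording in Q the position of each new cell.

After inserting 6: P = [[6]].
After inserting 5: P = [[5], [6]].
After inserting 2: P = [[2], [5], [6]].
After inserting 3: P = [[2, 3], [5], [6]].
After inserting 4: P = [[2, 3, 4], [5], [6]].
After inserting 1: P = [[1, 3, 4], [2], [5], [6]].

So P = [[1, 3, 4], [2], [5], [6]], Q = [[1, 4, 5], [2], [3], [6]].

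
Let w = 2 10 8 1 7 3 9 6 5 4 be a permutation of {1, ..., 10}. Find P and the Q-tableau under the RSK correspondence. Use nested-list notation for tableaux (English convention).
Insert each entry of the permutation into P by Schensted row insertion, recording in Q the position of each new cell.

Insert 2: appended to row 1. P = [[2]].
Insert 10: appended to row 1. P = [[2, 10]].
Insert 8: 8 bumps 10 from row 1; 10 starts row 2. P = [[2, 8], [10]].
Insert 1: 1 bumps 2 from row 1; 2 bumps 10 from row 2; 10 starts row 3. P = [[1, 8], [2], [10]].
Insert 7: 7 bumps 8 from row 1; 8 appends to row 2. P = [[1, 7], [2, 8], [10]].
Insert 3: 3 bumps 7 from row 1; 7 bumps 8 from row 2; 8 bumps 10 from row 3; 10 starts row 4. P = [[1, 3], [2, 7], [8], [10]].
Insert 9: appended to row 1. P = [[1, 3, 9], [2, 7], [8], [10]].
Insert 6: 6 bumps 9 from row 1; 9 appends to row 2. P = [[1, 3, 6], [2, 7, 9], [8], [10]].
Insert 5: 5 bumps 6 from row 1; 6 bumps 7 from row 2; 7 bumps 8 from row 3; 8 bumps 10 from row 4; 10 starts row 5. P = [[1, 3, 5], [2, 6, 9], [7], [8], [10]].
Insert 4: 4 bumps 5 from row 1; 5 bumps 6 from row 2; 6 bumps 7 from row 3; 7 bumps 8 from row 4; 8 bumps 10 from row 5; 10 starts row 6. P = [[1, 3, 4], [2, 5, 9], [6], [7], [8], [10]].

So P = [[1, 3, 4], [2, 5, 9], [6], [7], [8], [10]], Q = [[1, 2, 7], [3, 5, 8], [4], [6], [9], [10]].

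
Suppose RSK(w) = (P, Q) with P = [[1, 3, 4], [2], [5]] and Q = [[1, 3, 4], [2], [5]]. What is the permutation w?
Reverse RSK: for i = n, n-1, ..., 1, locate i in Q, remove the corresponding corner cell from P, and reverse-bump its entry up through P; the value ejected from row 1 is w(i).

So w = 5 2 3 4 1.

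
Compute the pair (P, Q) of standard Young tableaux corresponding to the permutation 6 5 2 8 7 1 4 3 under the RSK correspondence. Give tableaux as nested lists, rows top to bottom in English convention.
P = [[1, 3], [2, 4], [5, 7], [6, 8]], Q = [[1, 4], [2, 5], [3, 7], [6, 8]]

Insert each entry of the permutation into P by Schensted row insertion, recording in Q the position of each new cell.

Insert 6: appended to row 1. P = [[6]].
Insert 5: 5 bumps 6 from row 1; 6 starts row 2. P = [[5], [6]].
Insert 2: 2 bumps 5 from row 1; 5 bumps 6 from row 2; 6 starts row 3. P = [[2], [5], [6]].
Insert 8: appended to row 1. P = [[2, 8], [5], [6]].
Insert 7: 7 bumps 8 from row 1; 8 appends to row 2. P = [[2, 7], [5, 8], [6]].
Insert 1: 1 bumps 2 from row 1; 2 bumps 5 from row 2; 5 bumps 6 from row 3; 6 starts row 4. P = [[1, 7], [2, 8], [5], [6]].
Insert 4: 4 bumps 7 from row 1; 7 bumps 8 from row 2; 8 appends to row 3. P = [[1, 4], [2, 7], [5, 8], [6]].
Insert 3: 3 bumps 4 from row 1; 4 bumps 7 from row 2; 7 bumps 8 from row 3; 8 appends to row 4. P = [[1, 3], [2, 4], [5, 7], [6, 8]].

So P = [[1, 3], [2, 4], [5, 7], [6, 8]], Q = [[1, 4], [2, 5], [3, 7], [6, 8]].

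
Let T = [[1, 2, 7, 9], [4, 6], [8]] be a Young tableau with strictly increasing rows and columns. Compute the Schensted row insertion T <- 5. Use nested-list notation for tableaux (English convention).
[[1, 2, 5, 9], [4, 6, 7], [8]]

In row 1, 5 replaces 7 (the leftmost entry greater than 5); 7 is bumped to row 2. 7 is appended to row 2. The new tableau is [[1, 2, 5, 9], [4, 6, 7], [8]].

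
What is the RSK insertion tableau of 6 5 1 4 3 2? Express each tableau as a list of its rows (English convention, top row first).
Insert 6: appended to row 1. P = [[6]].
Insert 5: 5 bumps 6 from row 1; 6 starts row 2. P = [[5], [6]].
Insert 1: 1 bumps 5 from row 1; 5 bumps 6 from row 2; 6 starts row 3. P = [[1], [5], [6]].
Insert 4: appended to row 1. P = [[1, 4], [5], [6]].
Insert 3: 3 bumps 4 from row 1; 4 bumps 5 from row 2; 5 bumps 6 from row 3; 6 starts row 4. P = [[1, 3], [4], [5], [6]].
Insert 2: 2 bumps 3 from row 1; 3 bumps 4 from row 2; 4 bumps 5 from row 3; 5 bumps 6 from row 4; 6 starts row 5. P = [[1, 2], [3], [4], [5], [6]].

So P = [[1, 2], [3], [4], [5], [6]].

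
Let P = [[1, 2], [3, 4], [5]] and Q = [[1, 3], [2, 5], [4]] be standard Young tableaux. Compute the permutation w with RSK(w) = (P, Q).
Reverse the RSK construction: for i from n down to 1, find the cell of Q containing i, remove the entry at that cell from P, and reverse-bump it up through P; the value ejected from row 1 is w(i).

Step i=5: Q has 5 at row 2, column 2; remove 4 from row 2 of P and reverse-bump: 4 enters row 1 and ejects 2. So w(5) = 2. P is now [[1, 4], [3], [5]].
Step i=4: Q has 4 at row 3, column 1; remove 5 from row 3 of P and reverse-bump: 5 enters row 2 and ejects 3; 3 enters row 1 and ejects 1. So w(4) = 1. P is now [[3, 4], [5]].
Step i=3: Q has 3 at row 1, column 2; remove that cell from P, ejecting 4. So w(3) = 4. P is now [[3], [5]].
Step i=2: Q has 2 at row 2, column 1; remove 5 from row 2 of P and reverse-bump: 5 enters row 1 and ejects 3. So w(2) = 3. P is now [[5]].
Step i=1: Q has 1 at row 1, column 1; remove that cell from P, ejecting 5. So w(1) = 5. P is now [].

So w = 5 3 4 1 2.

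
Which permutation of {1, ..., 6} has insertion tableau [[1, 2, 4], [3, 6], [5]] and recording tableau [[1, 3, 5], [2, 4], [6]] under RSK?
Reverse the RSK construction: for i from n down to 1, find the cell of Q containing i, remove the entry at that cell from P, and reverse-bump it up through P; the value ejected from row 1 is w(i).

Step i=6: Q has 6 at row 3, column 1; remove 5 from row 3 of P and reverse-bump: 5 enters row 2 and ejects 3; 3 enters row 1 and ejects 2. So w(6) = 2. P is now [[1, 3, 4], [5, 6]].
Step i=5: Q has 5 at row 1, column 3; remove that cell from P, ejecting 4. So w(5) = 4. P is now [[1, 3], [5, 6]].
Step i=4: Q has 4 at row 2, column 2; remove 6 from row 2 of P and reverse-bump: 6 enters row 1 and ejects 3. So w(4) = 3. P is now [[1, 6], [5]].
Step i=3: Q has 3 at row 1, column 2; remove that cell from P, ejecting 6. So w(3) = 6. P is now [[1], [5]].
Step i=2: Q has 2 at row 2, column 1; remove 5 from row 2 of P and reverse-bump: 5 enters row 1 and ejects 1. So w(2) = 1. P is now [[5]].
Step i=1: Q has 1 at row 1, column 1; remove that cell from P, ejecting 5. So w(1) = 5. P is now [].

So w = 5 1 6 3 4 2.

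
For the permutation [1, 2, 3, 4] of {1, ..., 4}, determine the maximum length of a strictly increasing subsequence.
4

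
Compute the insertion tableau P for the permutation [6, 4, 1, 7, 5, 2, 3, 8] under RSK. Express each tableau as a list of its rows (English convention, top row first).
After inserting 6: P = [[6]].
After inserting 4: P = [[4], [6]].
After inserting 1: P = [[1], [4], [6]].
After inserting 7: P = [[1, 7], [4], [6]].
After inserting 5: P = [[1, 5], [4, 7], [6]].
After inserting 2: P = [[1, 2], [4, 5], [6, 7]].
After inserting 3: P = [[1, 2, 3], [4, 5], [6, 7]].
After inserting 8: P = [[1, 2, 3, 8], [4, 5], [6, 7]].

So P = [[1, 2, 3, 8], [4, 5], [6, 7]].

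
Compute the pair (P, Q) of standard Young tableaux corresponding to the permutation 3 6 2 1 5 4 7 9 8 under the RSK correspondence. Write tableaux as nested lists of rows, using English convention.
P = [[1, 4, 7, 8], [2, 5, 9], [3, 6]], Q = [[1, 2, 7, 8], [3, 5, 9], [4, 6]]

Insert each entry of the permutation into P by Schensted row insertion, recording in Q the position of each new cell.

After inserting 3: P = [[3]].
After inserting 6: P = [[3, 6]].
After inserting 2: P = [[2, 6], [3]].
After inserting 1: P = [[1, 6], [2], [3]].
After inserting 5: P = [[1, 5], [2, 6], [3]].
After inserting 4: P = [[1, 4], [2, 5], [3, 6]].
After inserting 7: P = [[1, 4, 7], [2, 5], [3, 6]].
After inserting 9: P = [[1, 4, 7, 9], [2, 5], [3, 6]].
After inserting 8: P = [[1, 4, 7, 8], [2, 5, 9], [3, 6]].

So P = [[1, 4, 7, 8], [2, 5, 9], [3, 6]], Q = [[1, 2, 7, 8], [3, 5, 9], [4, 6]].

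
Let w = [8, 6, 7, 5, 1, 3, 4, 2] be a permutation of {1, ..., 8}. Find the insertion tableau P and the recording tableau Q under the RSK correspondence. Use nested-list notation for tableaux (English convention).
Insert each entry of the permutation into P by Schensted row insertion, recording in Q the position of each new cell.

After inserting 8: P = [[8]].
After inserting 6: P = [[6], [8]].
After inserting 7: P = [[6, 7], [8]].
After inserting 5: P = [[5, 7], [6], [8]].
After inserting 1: P = [[1, 7], [5], [6], [8]].
After inserting 3: P = [[1, 3], [5, 7], [6], [8]].
After inserting 4: P = [[1, 3, 4], [5, 7], [6], [8]].
After inserting 2: P = [[1, 2, 4], [3, 7], [5], [6], [8]].

So P = [[1, 2, 4], [3, 7], [5], [6], [8]], Q = [[1, 3, 7], [2, 6], [4], [5], [8]].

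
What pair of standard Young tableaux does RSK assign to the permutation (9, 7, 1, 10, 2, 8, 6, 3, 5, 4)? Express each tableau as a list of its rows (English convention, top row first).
P = [[1, 2, 3, 4], [5, 8], [6, 10], [7], [9]], Q = [[1, 4, 6, 9], [2, 5], [3, 7], [8], [10]]

Insert each entry of the permutation into P by Schensted row insertion, recording in Q the position of each new cell.

After inserting 9: P = [[9]].
After inserting 7: P = [[7], [9]].
After inserting 1: P = [[1], [7], [9]].
After inserting 10: P = [[1, 10], [7], [9]].
After inserting 2: P = [[1, 2], [7, 10], [9]].
After inserting 8: P = [[1, 2, 8], [7, 10], [9]].
After inserting 6: P = [[1, 2, 6], [7, 8], [9, 10]].
After inserting 3: P = [[1, 2, 3], [6, 8], [7, 10], [9]].
After inserting 5: P = [[1, 2, 3, 5], [6, 8], [7, 10], [9]].
After inserting 4: P = [[1, 2, 3, 4], [5, 8], [6, 10], [7], [9]].

So P = [[1, 2, 3, 4], [5, 8], [6, 10], [7], [9]], Q = [[1, 4, 6, 9], [2, 5], [3, 7], [8], [10]].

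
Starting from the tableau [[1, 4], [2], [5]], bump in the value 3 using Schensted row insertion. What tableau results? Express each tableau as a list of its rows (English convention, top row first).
[[1, 3], [2, 4], [5]]

In row 1, 3 replaces 4 (the leftmost entry greater than 3); 4 is bumped to row 2. 4 is appended to row 2. The new tableau is [[1, 3], [2, 4], [5]].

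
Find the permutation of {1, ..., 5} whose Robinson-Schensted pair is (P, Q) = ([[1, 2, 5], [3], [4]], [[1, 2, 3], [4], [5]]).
Reverse the RSK construction: for i from n down to 1, find the cell of Q containing i, remove the entry at that cell from P, and reverse-bump it up through P; the value ejected from row 1 is w(i).

Step i=5: Q has 5 at row 3, column 1; remove 4 from row 3 of P and reverse-bump: 4 enters row 2 and ejects 3; 3 enters row 1 and ejects 2. So w(5) = 2. P is now [[1, 3, 5], [4]].
Step i=4: Q has 4 at row 2, column 1; remove 4 from row 2 of P and reverse-bump: 4 enters row 1 and ejects 3. So w(4) = 3. P is now [[1, 4, 5]].
Step i=3: Q has 3 at row 1, column 3; remove that cell from P, ejecting 5. So w(3) = 5. P is now [[1, 4]].
Step i=2: Q has 2 at row 1, column 2; remove that cell from P, ejecting 4. So w(2) = 4. P is now [[1]].
Step i=1: Q has 1 at row 1, column 1; remove that cell from P, ejecting 1. So w(1) = 1. P is now [].

So w = 1 4 5 3 2.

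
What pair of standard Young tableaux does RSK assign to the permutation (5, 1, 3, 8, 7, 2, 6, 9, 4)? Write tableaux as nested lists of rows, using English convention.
Insert each entry of the permutation into P by Schensted row insertion, recording in Q the position of each new cell.

After inserting 5: P = [[5]].
After inserting 1: P = [[1], [5]].
After inserting 3: P = [[1, 3], [5]].
After inserting 8: P = [[1, 3, 8], [5]].
After inserting 7: P = [[1, 3, 7], [5, 8]].
After inserting 2: P = [[1, 2, 7], [3, 8], [5]].
After inserting 6: P = [[1, 2, 6], [3, 7], [5, 8]].
After inserting 9: P = [[1, 2, 6, 9], [3, 7], [5, 8]].
After inserting 4: P = [[1, 2, 4, 9], [3, 6], [5, 7], [8]].

So P = [[1, 2, 4, 9], [3, 6], [5, 7], [8]], Q = [[1, 3, 4, 8], [2, 5], [6, 7], [9]].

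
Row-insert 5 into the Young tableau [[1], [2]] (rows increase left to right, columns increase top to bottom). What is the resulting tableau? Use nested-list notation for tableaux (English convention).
5 is larger than every entry of row 1, so it is appended to row 1. The new tableau is [[1, 5], [2]].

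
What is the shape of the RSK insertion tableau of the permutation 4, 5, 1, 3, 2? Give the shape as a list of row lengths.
Row-insert each entry into an empty tableau.

After inserting 4: P = [[4]].
After inserting 5: P = [[4, 5]].
After inserting 1: P = [[1, 5], [4]].
After inserting 3: P = [[1, 3], [4, 5]].
After inserting 2: P = [[1, 2], [3, 5], [4]].

The final insertion tableau P = [[1, 2], [3, 5], [4]] has shape [2, 2, 1].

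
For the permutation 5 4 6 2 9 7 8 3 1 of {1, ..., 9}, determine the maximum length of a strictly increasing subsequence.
4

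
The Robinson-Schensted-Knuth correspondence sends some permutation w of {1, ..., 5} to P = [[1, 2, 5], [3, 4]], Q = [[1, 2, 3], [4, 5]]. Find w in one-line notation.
3 4 5 1 2

Reverse the RSK construction: for i from n down to 1, find the cell of Q containing i, remove the entry at that cell from P, and reverse-bump it up through P; the value ejected from row 1 is w(i).

Step i=5: Q has 5 at row 2, column 2; remove 4 from row 2 of P and reverse-bump: 4 enters row 1 and ejects 2. So w(5) = 2. P is now [[1, 4, 5], [3]].
Step i=4: Q has 4 at row 2, column 1; remove 3 from row 2 of P and reverse-bump: 3 enters row 1 and ejects 1. So w(4) = 1. P is now [[3, 4, 5]].
Step i=3: Q has 3 at row 1, column 3; remove that cell from P, ejecting 5. So w(3) = 5. P is now [[3, 4]].
Step i=2: Q has 2 at row 1, column 2; remove that cell from P, ejecting 4. So w(2) = 4. P is now [[3]].
Step i=1: Q has 1 at row 1, column 1; remove that cell from P, ejecting 3. So w(1) = 3. P is now [].

So w = 3 4 5 1 2.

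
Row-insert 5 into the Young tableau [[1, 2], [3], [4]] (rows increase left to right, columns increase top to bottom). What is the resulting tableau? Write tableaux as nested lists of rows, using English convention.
[[1, 2, 5], [3], [4]]

5 is larger than every entry of row 1, so it is appended to row 1. The new tableau is [[1, 2, 5], [3], [4]].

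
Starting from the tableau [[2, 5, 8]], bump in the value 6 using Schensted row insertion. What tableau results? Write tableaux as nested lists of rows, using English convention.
In row 1, 6 replaces 8 (the leftmost entry greater than 6); 8 is bumped to row 2. 8 starts a new row 2. The new tableau is [[2, 5, 6], [8]].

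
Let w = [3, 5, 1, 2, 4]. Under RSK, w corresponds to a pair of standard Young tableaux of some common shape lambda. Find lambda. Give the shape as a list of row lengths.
[3, 2]

Row-insert each entry into an empty tableau.

After inserting 3: P = [[3]].
After inserting 5: P = [[3, 5]].
After inserting 1: P = [[1, 5], [3]].
After inserting 2: P = [[1, 2], [3, 5]].
After inserting 4: P = [[1, 2, 4], [3, 5]].

The final insertion tableau P = [[1, 2, 4], [3, 5]] has shape [3, 2].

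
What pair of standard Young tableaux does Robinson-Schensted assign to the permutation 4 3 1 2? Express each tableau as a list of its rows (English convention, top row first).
P = [[1, 2], [3], [4]], Q = [[1, 4], [2], [3]]

Insert each entry of the permutation into P by Schensted row insertion, recording in Q the position of each new cell.

After inserting 4: P = [[4]].
After inserting 3: P = [[3], [4]].
After inserting 1: P = [[1], [3], [4]].
After inserting 2: P = [[1, 2], [3], [4]].

So P = [[1, 2], [3], [4]], Q = [[1, 4], [2], [3]].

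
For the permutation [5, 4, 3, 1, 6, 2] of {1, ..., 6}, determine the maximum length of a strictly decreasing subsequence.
4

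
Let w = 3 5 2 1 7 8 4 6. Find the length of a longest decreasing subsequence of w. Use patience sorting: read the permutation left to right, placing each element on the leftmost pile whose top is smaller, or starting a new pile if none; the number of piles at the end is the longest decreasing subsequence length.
3: new pile. tops = [3]
5: onto pile 1 (replacing 3). tops = [5]
2: new pile. tops = [5, 2]
1: new pile. tops = [5, 2, 1]
7: onto pile 1 (replacing 5). tops = [7, 2, 1]
8: onto pile 1 (replacing 7). tops = [8, 2, 1]
4: onto pile 2 (replacing 2). tops = [8, 4, 1]
6: onto pile 2 (replacing 4). tops = [8, 6, 1]

3 piles, so the longest decreasing subsequence has length 3.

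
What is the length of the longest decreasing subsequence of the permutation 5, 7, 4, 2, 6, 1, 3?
4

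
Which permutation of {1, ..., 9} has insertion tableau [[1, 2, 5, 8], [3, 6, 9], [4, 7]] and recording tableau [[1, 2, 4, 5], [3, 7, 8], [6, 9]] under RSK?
Reverse RSK: for i = n, n-1, ..., 1, locate i in Q, remove the corresponding corner cell from P, and reverse-bump its entry up through P; the value ejected from row 1 is w(i).

So w = 1 4 3 7 9 2 6 8 5.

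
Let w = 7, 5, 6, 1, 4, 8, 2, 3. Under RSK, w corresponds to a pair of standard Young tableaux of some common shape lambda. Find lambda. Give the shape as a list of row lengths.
Row-insert each entry into an empty tableau.

After inserting 7: P = [[7]].
After inserting 5: P = [[5], [7]].
After inserting 6: P = [[5, 6], [7]].
After inserting 1: P = [[1, 6], [5], [7]].
After inserting 4: P = [[1, 4], [5, 6], [7]].
After inserting 8: P = [[1, 4, 8], [5, 6], [7]].
After inserting 2: P = [[1, 2, 8], [4, 6], [5], [7]].
After inserting 3: P = [[1, 2, 3], [4, 6, 8], [5], [7]].

The final insertion tableau P = [[1, 2, 3], [4, 6, 8], [5], [7]] has shape [3, 3, 1, 1].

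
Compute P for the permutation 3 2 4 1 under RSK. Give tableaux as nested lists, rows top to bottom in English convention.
Insert 3: appended to row 1. P = [[3]].
Insert 2: 2 bumps 3 from row 1; 3 starts row 2. P = [[2], [3]].
Insert 4: appended to row 1. P = [[2, 4], [3]].
Insert 1: 1 bumps 2 from row 1; 2 bumps 3 from row 2; 3 starts row 3. P = [[1, 4], [2], [3]].

So P = [[1, 4], [2], [3]].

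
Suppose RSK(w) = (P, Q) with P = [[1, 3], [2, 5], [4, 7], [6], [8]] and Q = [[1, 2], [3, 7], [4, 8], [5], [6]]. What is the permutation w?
Reverse the RSK construction: for i from n down to 1, find the cell of Q containing i, remove the entry at that cell from P, and reverse-bump it up through P; the value ejected from row 1 is w(i).

Step i=8: Q has 8 at row 3, column 2; remove 7 from row 3 of P and reverse-bump: 7 enters row 2 and ejects 5; 5 enters row 1 and ejects 3. So w(8) = 3. P is now [[1, 5], [2, 7], [4], [6], [8]].
Step i=7: Q has 7 at row 2, column 2; remove 7 from row 2 of P and reverse-bump: 7 enters row 1 and ejects 5. So w(7) = 5. P is now [[1, 7], [2], [4], [6], [8]].
Step i=6: Q has 6 at row 5, column 1; remove 8 from row 5 of P and reverse-bump: 8 enters row 4 and ejects 6; 6 enters row 3 and ejects 4; 4 enters row 2 and ejects 2; 2 enters row 1 and ejects 1. So w(6) = 1. P is now [[2, 7], [4], [6], [8]].
Step i=5: Q has 5 at row 4, column 1; remove 8 from row 4 of P and reverse-bump: 8 enters row 3 and ejects 6; 6 enters row 2 and ejects 4; 4 enters row 1 and ejects 2. So w(5) = 2. P is now [[4, 7], [6], [8]].
Step i=4: Q has 4 at row 3, column 1; remove 8 from row 3 of P and reverse-bump: 8 enters row 2 and ejects 6; 6 enters row 1 and ejects 4. So w(4) = 4. P is now [[6, 7], [8]].
Step i=3: Q has 3 at row 2, column 1; remove 8 from row 2 of P and reverse-bump: 8 enters row 1 and ejects 7. So w(3) = 7. P is now [[6, 8]].
Step i=2: Q has 2 at row 1, column 2; remove that cell from P, ejecting 8. So w(2) = 8. P is now [[6]].
Step i=1: Q has 1 at row 1, column 1; remove that cell from P, ejecting 6. So w(1) = 6. P is now [].

So w = 6 8 7 4 2 1 5 3.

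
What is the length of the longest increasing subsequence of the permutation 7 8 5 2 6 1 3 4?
3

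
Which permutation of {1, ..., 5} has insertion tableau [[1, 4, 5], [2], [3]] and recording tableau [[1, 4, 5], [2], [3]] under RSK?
Reverse the RSK construction: for i from n down to 1, find the cell of Q containing i, remove the entry at that cell from P, and reverse-bump it up through P; the value ejected from row 1 is w(i).

Step i=5: Q has 5 at row 1, column 3; remove that cell from P, ejecting 5. So w(5) = 5. P is now [[1, 4], [2], [3]].
Step i=4: Q has 4 at row 1, column 2; remove that cell from P, ejecting 4. So w(4) = 4. P is now [[1], [2], [3]].
Step i=3: Q has 3 at row 3, column 1; remove 3 from row 3 of P and reverse-bump: 3 enters row 2 and ejects 2; 2 enters row 1 and ejects 1. So w(3) = 1. P is now [[2], [3]].
Step i=2: Q has 2 at row 2, column 1; remove 3 from row 2 of P and reverse-bump: 3 enters row 1 and ejects 2. So w(2) = 2. P is now [[3]].
Step i=1: Q has 1 at row 1, column 1; remove that cell from P, ejecting 3. So w(1) = 3. P is now [].

So w = 3 2 1 4 5.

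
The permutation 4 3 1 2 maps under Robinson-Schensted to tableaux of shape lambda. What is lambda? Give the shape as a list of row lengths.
[2, 1, 1]

Row-insert each entry into an empty tableau.

After inserting 4: P = [[4]].
After inserting 3: P = [[3], [4]].
After inserting 1: P = [[1], [3], [4]].
After inserting 2: P = [[1, 2], [3], [4]].

The final insertion tableau P = [[1, 2], [3], [4]] has shape [2, 1, 1].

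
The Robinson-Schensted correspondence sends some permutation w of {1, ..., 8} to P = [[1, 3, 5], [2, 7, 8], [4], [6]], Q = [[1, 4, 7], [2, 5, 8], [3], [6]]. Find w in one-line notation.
6 4 2 7 3 1 8 5

Reverse the RSK construction: for i from n down to 1, find the cell of Q containing i, remove the entry at that cell from P, and reverse-bump it up through P; the value ejected from row 1 is w(i).

Step i=8: Q has 8 at row 2, column 3; remove 8 from row 2 of P and reverse-bump: 8 enters row 1 and ejects 5. So w(8) = 5. P is now [[1, 3, 8], [2, 7], [4], [6]].
Step i=7: Q has 7 at row 1, column 3; remove that cell from P, ejecting 8. So w(7) = 8. P is now [[1, 3], [2, 7], [4], [6]].
Step i=6: Q has 6 at row 4, column 1; remove 6 from row 4 of P and reverse-bump: 6 enters row 3 and ejects 4; 4 enters row 2 and ejects 2; 2 enters row 1 and ejects 1. So w(6) = 1. P is now [[2, 3], [4, 7], [6]].
Step i=5: Q has 5 at row 2, column 2; remove 7 from row 2 of P and reverse-bump: 7 enters row 1 and ejects 3. So w(5) = 3. P is now [[2, 7], [4], [6]].
Step i=4: Q has 4 at row 1, column 2; remove that cell from P, ejecting 7. So w(4) = 7. P is now [[2], [4], [6]].
Step i=3: Q has 3 at row 3, column 1; remove 6 from row 3 of P and reverse-bump: 6 enters row 2 and ejects 4; 4 enters row 1 and ejects 2. So w(3) = 2. P is now [[4], [6]].
Step i=2: Q has 2 at row 2, column 1; remove 6 from row 2 of P and reverse-bump: 6 enters row 1 and ejects 4. So w(2) = 4. P is now [[6]].
Step i=1: Q has 1 at row 1, column 1; remove that cell from P, ejecting 6. So w(1) = 6. P is now [].

So w = 6 4 2 7 3 1 8 5.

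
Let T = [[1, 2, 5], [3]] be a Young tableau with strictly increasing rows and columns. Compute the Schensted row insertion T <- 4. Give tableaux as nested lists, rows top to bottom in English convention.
[[1, 2, 4], [3, 5]]

In row 1, 4 replaces 5 (the leftmost entry greater than 4); 5 is bumped to row 2. 5 is appended to row 2. The new tableau is [[1, 2, 4], [3, 5]].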